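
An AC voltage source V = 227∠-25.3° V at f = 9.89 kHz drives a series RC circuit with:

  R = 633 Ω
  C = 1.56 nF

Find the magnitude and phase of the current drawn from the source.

Step 1 — Angular frequency: ω = 2π·f = 2π·9890 = 6.214e+04 rad/s.
Step 2 — Component impedances:
  R: Z = R = 633 Ω
  C: Z = 1/(jωC) = -j/(ω·C) = 0 - j1.032e+04 Ω
Step 3 — Series combination: Z_total = R + C = 633 - j1.032e+04 Ω = 1.034e+04∠-86.5° Ω.
Step 4 — Source phasor: V = 227∠-25.3° V = 205.2 - j97.01 V.
Step 5 — Ohm's law: I = V / Z_total = (205.2 - j97.01) / (633 - j1.032e+04) = 0.01059 + j0.01925 A.
Step 6 — Convert to polar: |I| = 0.02196 A, ∠I = 61.2°.

I = 0.02196∠61.2° A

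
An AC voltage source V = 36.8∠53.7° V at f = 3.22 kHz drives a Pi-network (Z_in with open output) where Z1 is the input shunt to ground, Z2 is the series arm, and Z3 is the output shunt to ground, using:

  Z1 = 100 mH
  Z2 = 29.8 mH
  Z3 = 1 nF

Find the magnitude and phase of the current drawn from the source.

Step 1 — Angular frequency: ω = 2π·f = 2π·3220 = 2.023e+04 rad/s.
Step 2 — Component impedances:
  Z1: Z = jωL = j·2.023e+04·0.1 = 0 + j2023 Ω
  Z2: Z = jωL = j·2.023e+04·0.0298 = 0 + j602.9 Ω
  Z3: Z = 1/(jωC) = -j/(ω·C) = 0 - j4.943e+04 Ω
Step 3 — With open output, the series arm Z2 and the output shunt Z3 appear in series to ground: Z2 + Z3 = 0 - j4.882e+04 Ω.
Step 4 — Parallel with input shunt Z1: Z_in = Z1 || (Z2 + Z3) = 0 + j2111 Ω = 2111∠90.0° Ω.
Step 5 — Source phasor: V = 36.8∠53.7° V = 21.79 + j29.66 V.
Step 6 — Ohm's law: I = V / Z_total = (21.79 + j29.66) / (0 + j2111) = 0.01405 - j0.01032 A.
Step 7 — Convert to polar: |I| = 0.01744 A, ∠I = -36.3°.

I = 0.01744∠-36.3° A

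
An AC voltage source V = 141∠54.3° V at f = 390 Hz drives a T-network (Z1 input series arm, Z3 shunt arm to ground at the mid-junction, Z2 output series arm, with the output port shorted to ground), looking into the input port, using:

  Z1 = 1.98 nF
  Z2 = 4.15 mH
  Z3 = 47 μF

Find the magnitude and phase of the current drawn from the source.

Step 1 — Angular frequency: ω = 2π·f = 2π·390 = 2450 rad/s.
Step 2 — Component impedances:
  Z1: Z = 1/(jωC) = -j/(ω·C) = 0 - j2.061e+05 Ω
  Z2: Z = jωL = j·2450·0.00415 = 0 + j10.17 Ω
  Z3: Z = 1/(jωC) = -j/(ω·C) = 0 - j8.683 Ω
Step 3 — With the output port shorted to ground, the output series arm Z2 runs from the junction to ground; the shunt arm Z3 also runs from the junction to ground. They appear in parallel: Z3 || Z2 = 0 - j59.4 Ω.
Step 4 — Series with input arm Z1: Z_in = Z1 + (Z3 || Z2) = 0 - j2.062e+05 Ω = 2.062e+05∠-90.0° Ω.
Step 5 — Source phasor: V = 141∠54.3° V = 82.28 + j114.5 V.
Step 6 — Ohm's law: I = V / Z_total = (82.28 + j114.5) / (0 - j2.062e+05) = -0.0005554 + j0.0003991 A.
Step 7 — Convert to polar: |I| = 0.0006839 A, ∠I = 144.3°.

I = 0.0006839∠144.3° A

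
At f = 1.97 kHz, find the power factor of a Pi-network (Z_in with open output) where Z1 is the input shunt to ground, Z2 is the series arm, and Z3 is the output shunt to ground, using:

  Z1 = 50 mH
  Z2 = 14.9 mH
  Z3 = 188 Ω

Step 1 — Angular frequency: ω = 2π·f = 2π·1970 = 1.238e+04 rad/s.
Step 2 — Component impedances:
  Z1: Z = jωL = j·1.238e+04·0.05 = 0 + j618.9 Ω
  Z2: Z = jωL = j·1.238e+04·0.0149 = 0 + j184.4 Ω
  Z3: Z = R = 188 Ω
Step 3 — With open output, the series arm Z2 and the output shunt Z3 appear in series to ground: Z2 + Z3 = 188 + j184.4 Ω.
Step 4 — Parallel with input shunt Z1: Z_in = Z1 || (Z2 + Z3) = 105.8 + j166.8 Ω = 197.6∠57.6° Ω.
Step 5 — Power factor: PF = cos(φ) = Re(Z)/|Z| = 105.79/197.56 = 0.5355.
Step 6 — Type: Im(Z) = 166.8 ⇒ lagging (phase φ = 57.6°).

PF = 0.5355 (lagging, φ = 57.6°)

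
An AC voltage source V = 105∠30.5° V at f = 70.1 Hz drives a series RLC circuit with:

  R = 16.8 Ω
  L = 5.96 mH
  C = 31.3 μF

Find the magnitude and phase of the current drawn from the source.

Step 1 — Angular frequency: ω = 2π·f = 2π·70.1 = 440.5 rad/s.
Step 2 — Component impedances:
  R: Z = R = 16.8 Ω
  L: Z = jωL = j·440.5·0.00596 = 0 + j2.625 Ω
  C: Z = 1/(jωC) = -j/(ω·C) = 0 - j72.54 Ω
Step 3 — Series combination: Z_total = R + L + C = 16.8 - j69.91 Ω = 71.9∠-76.5° Ω.
Step 4 — Source phasor: V = 105∠30.5° V = 90.47 + j53.29 V.
Step 5 — Ohm's law: I = V / Z_total = (90.47 + j53.29) / (16.8 - j69.91) = -0.4267 + j1.397 A.
Step 6 — Convert to polar: |I| = 1.46 A, ∠I = 107.0°.

I = 1.46∠107.0° A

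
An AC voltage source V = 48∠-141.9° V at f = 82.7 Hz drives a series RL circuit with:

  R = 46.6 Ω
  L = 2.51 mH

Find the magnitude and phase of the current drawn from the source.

Step 1 — Angular frequency: ω = 2π·f = 2π·82.7 = 519.6 rad/s.
Step 2 — Component impedances:
  R: Z = R = 46.6 Ω
  L: Z = jωL = j·519.6·0.00251 = 0 + j1.304 Ω
Step 3 — Series combination: Z_total = R + L = 46.6 + j1.304 Ω = 46.62∠1.6° Ω.
Step 4 — Source phasor: V = 48∠-141.9° V = -37.77 - j29.62 V.
Step 5 — Ohm's law: I = V / Z_total = (-37.77 - j29.62) / (46.6 + j1.304) = -0.8277 - j0.6124 A.
Step 6 — Convert to polar: |I| = 1.03 A, ∠I = -143.5°.

I = 1.03∠-143.5° A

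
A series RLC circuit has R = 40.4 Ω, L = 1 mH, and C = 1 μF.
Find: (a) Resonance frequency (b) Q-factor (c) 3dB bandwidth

Step 1 — Resonance condition Im(Z)=0 gives ω₀ = 1/√(LC).
Step 2 — ω₀ = 1/√(0.001·1e-06) = 3.162e+04 rad/s.
Step 3 — f₀ = ω₀/(2π) = 5033 Hz.
Step 4 — Series Q: Q = ω₀L/R = 3.162e+04·0.001/40.4 = 0.7827.
Step 5 — 3dB bandwidth: Δω = ω₀/Q = 4.04e+04 rad/s; BW = Δω/(2π) = 6430 Hz.

(a) f₀ = 5033 Hz  (b) Q = 0.7827  (c) BW = 6430 Hz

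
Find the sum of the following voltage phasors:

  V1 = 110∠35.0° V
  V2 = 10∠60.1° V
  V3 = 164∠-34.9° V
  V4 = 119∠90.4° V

Step 1 — Convert each phasor to rectangular form:
  V1 = 110·(cos(35.0°) + j·sin(35.0°)) = 90.11 + j63.09 V
  V2 = 10·(cos(60.1°) + j·sin(60.1°)) = 4.985 + j8.669 V
  V3 = 164·(cos(-34.9°) + j·sin(-34.9°)) = 134.5 - j93.83 V
  V4 = 119·(cos(90.4°) + j·sin(90.4°)) = -0.8308 + j119 V
Step 2 — Sum components: V_total = 228.8 + j96.93 V.
Step 3 — Convert to polar: |V_total| = 248.5 V, ∠V_total = 23.0°.

V_total = 248.5∠23.0° V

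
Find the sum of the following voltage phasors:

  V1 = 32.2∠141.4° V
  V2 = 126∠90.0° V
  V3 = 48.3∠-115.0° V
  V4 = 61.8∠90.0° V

Step 1 — Convert each phasor to rectangular form:
  V1 = 32.2·(cos(141.4°) + j·sin(141.4°)) = -25.16 + j20.09 V
  V2 = 126·(cos(90.0°) + j·sin(90.0°)) = 0 + j126 V
  V3 = 48.3·(cos(-115.0°) + j·sin(-115.0°)) = -20.41 - j43.77 V
  V4 = 61.8·(cos(90.0°) + j·sin(90.0°)) = 0 + j61.8 V
Step 2 — Sum components: V_total = -45.58 + j164.1 V.
Step 3 — Convert to polar: |V_total| = 170.3 V, ∠V_total = 105.5°.

V_total = 170.3∠105.5° V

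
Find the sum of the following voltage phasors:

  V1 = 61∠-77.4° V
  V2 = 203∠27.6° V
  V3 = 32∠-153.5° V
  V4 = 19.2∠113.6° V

Step 1 — Convert each phasor to rectangular form:
  V1 = 61·(cos(-77.4°) + j·sin(-77.4°)) = 13.31 - j59.53 V
  V2 = 203·(cos(27.6°) + j·sin(27.6°)) = 179.9 + j94.05 V
  V3 = 32·(cos(-153.5°) + j·sin(-153.5°)) = -28.64 - j14.28 V
  V4 = 19.2·(cos(113.6°) + j·sin(113.6°)) = -7.687 + j17.59 V
Step 2 — Sum components: V_total = 156.9 + j37.83 V.
Step 3 — Convert to polar: |V_total| = 161.4 V, ∠V_total = 13.6°.

V_total = 161.4∠13.6° V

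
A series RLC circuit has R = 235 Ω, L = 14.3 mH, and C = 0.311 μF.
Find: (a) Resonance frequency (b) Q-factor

Step 1 — Resonance condition Im(Z)=0 gives ω₀ = 1/√(LC).
Step 2 — ω₀ = 1/√(0.0143·3.11e-07) = 1.5e+04 rad/s.
Step 3 — f₀ = ω₀/(2π) = 2387 Hz.
Step 4 — Series Q: Q = ω₀L/R = 1.5e+04·0.0143/235 = 0.9125.

(a) f₀ = 2387 Hz  (b) Q = 0.9125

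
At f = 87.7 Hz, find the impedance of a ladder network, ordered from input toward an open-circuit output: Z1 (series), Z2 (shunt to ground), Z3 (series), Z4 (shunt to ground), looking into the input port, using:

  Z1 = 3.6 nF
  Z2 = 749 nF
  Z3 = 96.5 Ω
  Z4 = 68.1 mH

Step 1 — Angular frequency: ω = 2π·f = 2π·87.7 = 551 rad/s.
Step 2 — Component impedances:
  Z1: Z = 1/(jωC) = -j/(ω·C) = 0 - j5.041e+05 Ω
  Z2: Z = 1/(jωC) = -j/(ω·C) = 0 - j2423 Ω
  Z3: Z = R = 96.5 Ω
  Z4: Z = jωL = j·551·0.0681 = 0 + j37.53 Ω
Step 3 — Ladder network (open output): work backward from the far end, alternating series and parallel combinations. Z_in = 99.4 - j5.041e+05 Ω = 5.041e+05∠-90.0° Ω.

Z = 99.4 - j5.041e+05 Ω = 5.041e+05∠-90.0° Ω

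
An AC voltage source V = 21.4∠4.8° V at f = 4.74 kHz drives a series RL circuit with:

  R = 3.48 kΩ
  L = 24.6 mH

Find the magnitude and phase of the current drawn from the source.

Step 1 — Angular frequency: ω = 2π·f = 2π·4740 = 2.978e+04 rad/s.
Step 2 — Component impedances:
  R: Z = R = 3480 Ω
  L: Z = jωL = j·2.978e+04·0.0246 = 0 + j732.6 Ω
Step 3 — Series combination: Z_total = R + L = 3480 + j732.6 Ω = 3556∠11.9° Ω.
Step 4 — Source phasor: V = 21.4∠4.8° V = 21.32 + j1.791 V.
Step 5 — Ohm's law: I = V / Z_total = (21.32 + j1.791) / (3480 + j732.6) = 0.005972 - j0.0007426 A.
Step 6 — Convert to polar: |I| = 0.006018 A, ∠I = -7.1°.

I = 0.006018∠-7.1° A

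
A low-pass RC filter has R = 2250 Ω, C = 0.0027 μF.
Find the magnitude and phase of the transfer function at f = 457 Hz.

Step 1 — Angular frequency: ω = 2π·457 = 2871 rad/s.
Step 2 — Transfer function: H(jω) = 1/(1 + jωRC).
Step 3 — Denominator: 1 + jωRC = 1 + j·2871·2250·2.7e-09 = 1 + j0.01744.
Step 4 — H = 0.9997 - j0.01744.
Step 5 — Magnitude: |H| = 0.9998 (-0.0 dB); phase: φ = -1.0°.

|H| = 0.9998 (-0.0 dB), φ = -1.0°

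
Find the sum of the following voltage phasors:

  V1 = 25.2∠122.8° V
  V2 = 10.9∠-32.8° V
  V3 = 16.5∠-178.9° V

Step 1 — Convert each phasor to rectangular form:
  V1 = 25.2·(cos(122.8°) + j·sin(122.8°)) = -13.65 + j21.18 V
  V2 = 10.9·(cos(-32.8°) + j·sin(-32.8°)) = 9.162 - j5.905 V
  V3 = 16.5·(cos(-178.9°) + j·sin(-178.9°)) = -16.5 - j0.3168 V
Step 2 — Sum components: V_total = -20.99 + j14.96 V.
Step 3 — Convert to polar: |V_total| = 25.77 V, ∠V_total = 144.5°.

V_total = 25.77∠144.5° V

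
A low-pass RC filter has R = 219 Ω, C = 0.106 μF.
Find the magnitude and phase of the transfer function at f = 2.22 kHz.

Step 1 — Angular frequency: ω = 2π·2220 = 1.395e+04 rad/s.
Step 2 — Transfer function: H(jω) = 1/(1 + jωRC).
Step 3 — Denominator: 1 + jωRC = 1 + j·1.395e+04·219·1.06e-07 = 1 + j0.3238.
Step 4 — H = 0.9051 - j0.2931.
Step 5 — Magnitude: |H| = 0.9514 (-0.4 dB); phase: φ = -17.9°.

|H| = 0.9514 (-0.4 dB), φ = -17.9°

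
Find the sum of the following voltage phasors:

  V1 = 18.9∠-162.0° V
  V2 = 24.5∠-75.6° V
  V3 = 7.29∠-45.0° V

Step 1 — Convert each phasor to rectangular form:
  V1 = 18.9·(cos(-162.0°) + j·sin(-162.0°)) = -17.97 - j5.84 V
  V2 = 24.5·(cos(-75.6°) + j·sin(-75.6°)) = 6.093 - j23.73 V
  V3 = 7.29·(cos(-45.0°) + j·sin(-45.0°)) = 5.155 - j5.155 V
Step 2 — Sum components: V_total = -6.727 - j34.73 V.
Step 3 — Convert to polar: |V_total| = 35.37 V, ∠V_total = -101.0°.

V_total = 35.37∠-101.0° V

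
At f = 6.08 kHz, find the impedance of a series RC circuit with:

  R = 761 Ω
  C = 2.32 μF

Step 1 — Angular frequency: ω = 2π·f = 2π·6080 = 3.82e+04 rad/s.
Step 2 — Component impedances:
  R: Z = R = 761 Ω
  C: Z = 1/(jωC) = -j/(ω·C) = 0 - j11.28 Ω
Step 3 — Series combination: Z_total = R + C = 761 - j11.28 Ω = 761.1∠-0.8° Ω.

Z = 761 - j11.28 Ω = 761.1∠-0.8° Ω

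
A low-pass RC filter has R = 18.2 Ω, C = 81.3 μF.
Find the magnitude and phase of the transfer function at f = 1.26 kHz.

Step 1 — Angular frequency: ω = 2π·1260 = 7917 rad/s.
Step 2 — Transfer function: H(jω) = 1/(1 + jωRC).
Step 3 — Denominator: 1 + jωRC = 1 + j·7917·18.2·8.13e-05 = 1 + j11.71.
Step 4 — H = 0.007235 - j0.08475.
Step 5 — Magnitude: |H| = 0.08506 (-21.4 dB); phase: φ = -85.1°.

|H| = 0.08506 (-21.4 dB), φ = -85.1°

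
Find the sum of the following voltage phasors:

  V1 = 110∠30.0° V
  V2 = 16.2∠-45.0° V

Step 1 — Convert each phasor to rectangular form:
  V1 = 110·(cos(30.0°) + j·sin(30.0°)) = 95.26 + j55 V
  V2 = 16.2·(cos(-45.0°) + j·sin(-45.0°)) = 11.46 - j11.46 V
Step 2 — Sum components: V_total = 106.7 + j43.54 V.
Step 3 — Convert to polar: |V_total| = 115.3 V, ∠V_total = 22.2°.

V_total = 115.3∠22.2° V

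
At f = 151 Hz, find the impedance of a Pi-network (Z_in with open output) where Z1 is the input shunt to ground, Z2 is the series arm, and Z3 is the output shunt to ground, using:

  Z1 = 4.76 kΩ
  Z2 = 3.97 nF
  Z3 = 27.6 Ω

Step 1 — Angular frequency: ω = 2π·f = 2π·151 = 948.8 rad/s.
Step 2 — Component impedances:
  Z1: Z = R = 4760 Ω
  Z2: Z = 1/(jωC) = -j/(ω·C) = 0 - j2.655e+05 Ω
  Z3: Z = R = 27.6 Ω
Step 3 — With open output, the series arm Z2 and the output shunt Z3 appear in series to ground: Z2 + Z3 = 27.6 - j2.655e+05 Ω.
Step 4 — Parallel with input shunt Z1: Z_in = Z1 || (Z2 + Z3) = 4758 - j85.31 Ω = 4759∠-1.0° Ω.

Z = 4758 - j85.31 Ω = 4759∠-1.0° Ω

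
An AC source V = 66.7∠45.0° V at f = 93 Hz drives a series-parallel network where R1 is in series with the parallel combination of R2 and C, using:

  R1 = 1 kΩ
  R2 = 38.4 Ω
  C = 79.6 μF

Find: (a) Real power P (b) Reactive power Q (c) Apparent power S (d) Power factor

Step 1 — Angular frequency: ω = 2π·f = 2π·93 = 584.3 rad/s.
Step 2 — Component impedances:
  R1: Z = R = 1000 Ω
  R2: Z = R = 38.4 Ω
  C: Z = 1/(jωC) = -j/(ω·C) = 0 - j21.5 Ω
Step 3 — Parallel branch: R2 || C = 1/(1/R2 + 1/C) = 9.164 - j16.37 Ω.
Step 4 — Series with R1: Z_total = R1 + (R2 || C) = 1009 - j16.37 Ω = 1009∠-0.9° Ω.
Step 5 — Source phasor: V = 66.7∠45.0° V = 47.16 + j47.16 V.
Step 6 — Current: I = V / Z = 0.04597 + j0.04748 A = 0.06609∠45.9° A.
Step 7 — Complex power: S = V·I* = 4.407 - j0.07149 VA.
Step 8 — Real power: P = Re(S) = 4.407 W.
Step 9 — Reactive power: Q = Im(S) = -0.07149 VAR.
Step 10 — Apparent power: |S| = 4.408 VA.
Step 11 — Power factor: PF = P/|S| = 0.9999 (leading).

(a) P = 4.407 W  (b) Q = -0.07149 VAR  (c) S = 4.408 VA  (d) PF = 0.9999 (leading)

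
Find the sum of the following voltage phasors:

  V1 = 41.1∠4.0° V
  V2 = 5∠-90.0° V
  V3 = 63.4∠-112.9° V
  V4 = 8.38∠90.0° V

Step 1 — Convert each phasor to rectangular form:
  V1 = 41.1·(cos(4.0°) + j·sin(4.0°)) = 41 + j2.867 V
  V2 = 5·(cos(-90.0°) + j·sin(-90.0°)) = 0 - j5 V
  V3 = 63.4·(cos(-112.9°) + j·sin(-112.9°)) = -24.67 - j58.4 V
  V4 = 8.38·(cos(90.0°) + j·sin(90.0°)) = 0 + j8.38 V
Step 2 — Sum components: V_total = 16.33 - j52.16 V.
Step 3 — Convert to polar: |V_total| = 54.65 V, ∠V_total = -72.6°.

V_total = 54.65∠-72.6° V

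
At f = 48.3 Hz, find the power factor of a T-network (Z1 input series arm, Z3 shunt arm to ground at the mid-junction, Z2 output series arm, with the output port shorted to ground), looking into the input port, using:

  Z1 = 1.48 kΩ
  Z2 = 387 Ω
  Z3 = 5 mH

Step 1 — Angular frequency: ω = 2π·f = 2π·48.3 = 303.5 rad/s.
Step 2 — Component impedances:
  Z1: Z = R = 1480 Ω
  Z2: Z = R = 387 Ω
  Z3: Z = jωL = j·303.5·0.005 = 0 + j1.517 Ω
Step 3 — With the output port shorted to ground, the output series arm Z2 runs from the junction to ground; the shunt arm Z3 also runs from the junction to ground. They appear in parallel: Z3 || Z2 = 0.005949 + j1.517 Ω.
Step 4 — Series with input arm Z1: Z_in = Z1 + (Z3 || Z2) = 1480 + j1.517 Ω = 1480∠0.1° Ω.
Step 5 — Power factor: PF = cos(φ) = Re(Z)/|Z| = 1480/1480 = 1.
Step 6 — Type: Im(Z) = 1.517 ⇒ lagging (phase φ = 0.1°).

PF = 1 (lagging, φ = 0.1°)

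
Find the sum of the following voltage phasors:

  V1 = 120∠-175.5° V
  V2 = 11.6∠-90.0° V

Step 1 — Convert each phasor to rectangular form:
  V1 = 120·(cos(-175.5°) + j·sin(-175.5°)) = -119.6 - j9.415 V
  V2 = 11.6·(cos(-90.0°) + j·sin(-90.0°)) = 0 - j11.6 V
Step 2 — Sum components: V_total = -119.6 - j21.02 V.
Step 3 — Convert to polar: |V_total| = 121.5 V, ∠V_total = -170.0°.

V_total = 121.5∠-170.0° V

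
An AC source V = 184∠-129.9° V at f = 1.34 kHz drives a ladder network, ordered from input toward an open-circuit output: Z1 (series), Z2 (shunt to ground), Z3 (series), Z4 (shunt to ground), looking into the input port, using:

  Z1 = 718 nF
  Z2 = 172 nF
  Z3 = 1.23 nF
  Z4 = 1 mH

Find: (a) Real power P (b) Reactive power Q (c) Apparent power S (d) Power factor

Step 1 — Angular frequency: ω = 2π·f = 2π·1340 = 8419 rad/s.
Step 2 — Component impedances:
  Z1: Z = 1/(jωC) = -j/(ω·C) = 0 - j165.4 Ω
  Z2: Z = 1/(jωC) = -j/(ω·C) = 0 - j690.5 Ω
  Z3: Z = 1/(jωC) = -j/(ω·C) = 0 - j9.656e+04 Ω
  Z4: Z = jωL = j·8419·0.001 = 0 + j8.419 Ω
Step 3 — Ladder network (open output): work backward from the far end, alternating series and parallel combinations. Z_in = 0 - j851.1 Ω = 851.1∠-90.0° Ω.
Step 4 — Source phasor: V = 184∠-129.9° V = -118 - j141.2 V.
Step 5 — Current: I = V / Z = 0.1659 - j0.1387 A = 0.2162∠-39.9° A.
Step 6 — Complex power: S = V·I* = 0 - j39.78 VA.
Step 7 — Real power: P = Re(S) = 0 W.
Step 8 — Reactive power: Q = Im(S) = -39.78 VAR.
Step 9 — Apparent power: |S| = 39.78 VA.
Step 10 — Power factor: PF = P/|S| = 0 (leading).

(a) P = 0 W  (b) Q = -39.78 VAR  (c) S = 39.78 VA  (d) PF = 0 (leading)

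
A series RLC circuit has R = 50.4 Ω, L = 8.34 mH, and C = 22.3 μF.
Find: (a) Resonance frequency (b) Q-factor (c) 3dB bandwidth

Step 1 — Resonance condition Im(Z)=0 gives ω₀ = 1/√(LC).
Step 2 — ω₀ = 1/√(0.00834·2.23e-05) = 2319 rad/s.
Step 3 — f₀ = ω₀/(2π) = 369 Hz.
Step 4 — Series Q: Q = ω₀L/R = 2319·0.00834/50.4 = 0.3837.
Step 5 — 3dB bandwidth: Δω = ω₀/Q = 6043 rad/s; BW = Δω/(2π) = 961.8 Hz.

(a) f₀ = 369 Hz  (b) Q = 0.3837  (c) BW = 961.8 Hz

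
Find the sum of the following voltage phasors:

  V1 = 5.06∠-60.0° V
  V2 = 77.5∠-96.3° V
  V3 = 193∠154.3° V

Step 1 — Convert each phasor to rectangular form:
  V1 = 5.06·(cos(-60.0°) + j·sin(-60.0°)) = 2.53 - j4.382 V
  V2 = 77.5·(cos(-96.3°) + j·sin(-96.3°)) = -8.504 - j77.03 V
  V3 = 193·(cos(154.3°) + j·sin(154.3°)) = -173.9 + j83.7 V
Step 2 — Sum components: V_total = -179.9 + j2.282 V.
Step 3 — Convert to polar: |V_total| = 179.9 V, ∠V_total = 179.3°.

V_total = 179.9∠179.3° V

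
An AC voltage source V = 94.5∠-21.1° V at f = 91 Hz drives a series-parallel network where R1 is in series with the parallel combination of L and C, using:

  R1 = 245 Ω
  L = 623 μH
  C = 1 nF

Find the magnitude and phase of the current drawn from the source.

Step 1 — Angular frequency: ω = 2π·f = 2π·91 = 571.8 rad/s.
Step 2 — Component impedances:
  R1: Z = R = 245 Ω
  L: Z = jωL = j·571.8·0.000623 = 0 + j0.3562 Ω
  C: Z = 1/(jωC) = -j/(ω·C) = 0 - j1.749e+06 Ω
Step 3 — Parallel branch: L || C = 1/(1/L + 1/C) = 0 + j0.3562 Ω.
Step 4 — Series with R1: Z_total = R1 + (L || C) = 245 + j0.3562 Ω = 245∠0.1° Ω.
Step 5 — Source phasor: V = 94.5∠-21.1° V = 88.16 - j34.02 V.
Step 6 — Ohm's law: I = V / Z_total = (88.16 - j34.02) / (245 + j0.3562) = 0.3597 - j0.1394 A.
Step 7 — Convert to polar: |I| = 0.3857 A, ∠I = -21.2°.

I = 0.3857∠-21.2° A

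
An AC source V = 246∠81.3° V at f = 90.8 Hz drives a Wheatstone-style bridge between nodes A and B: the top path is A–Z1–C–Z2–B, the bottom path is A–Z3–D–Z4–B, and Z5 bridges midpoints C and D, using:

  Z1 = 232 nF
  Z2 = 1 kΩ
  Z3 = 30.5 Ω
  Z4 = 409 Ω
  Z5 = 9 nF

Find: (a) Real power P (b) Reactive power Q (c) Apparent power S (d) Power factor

Step 1 — Angular frequency: ω = 2π·f = 2π·90.8 = 570.5 rad/s.
Step 2 — Component impedances:
  Z1: Z = 1/(jωC) = -j/(ω·C) = 0 - j7555 Ω
  Z2: Z = R = 1000 Ω
  Z3: Z = R = 30.5 Ω
  Z4: Z = R = 409 Ω
  Z5: Z = 1/(jωC) = -j/(ω·C) = 0 - j1.948e+05 Ω
Step 3 — Bridge requires nodal analysis (the Z5 bridge couples midpoints C and D, so the two paths cannot be reduced to a simple series/parallel combination). Setting node B to ground and injecting 1 A at node A, the 3-node admittance system at A, C, D solves to V_A = Z_AB = 434.5 - j25.43 Ω = 435.2∠-3.4° Ω.
Step 4 — Source phasor: V = 246∠81.3° V = 37.21 + j243.2 V.
Step 5 — Current: I = V / Z = 0.0527 + j0.5628 A = 0.5652∠84.7° A.
Step 6 — Complex power: S = V·I* = 138.8 - j8.125 VA.
Step 7 — Real power: P = Re(S) = 138.8 W.
Step 8 — Reactive power: Q = Im(S) = -8.125 VAR.
Step 9 — Apparent power: |S| = 139 VA.
Step 10 — Power factor: PF = P/|S| = 0.9983 (leading).

(a) P = 138.8 W  (b) Q = -8.125 VAR  (c) S = 139 VA  (d) PF = 0.9983 (leading)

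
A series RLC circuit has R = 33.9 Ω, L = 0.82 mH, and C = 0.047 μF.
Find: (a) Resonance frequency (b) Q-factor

Step 1 — Resonance condition Im(Z)=0 gives ω₀ = 1/√(LC).
Step 2 — ω₀ = 1/√(0.00082·4.7e-08) = 1.611e+05 rad/s.
Step 3 — f₀ = ω₀/(2π) = 2.564e+04 Hz.
Step 4 — Series Q: Q = ω₀L/R = 1.611e+05·0.00082/33.9 = 3.896.

(a) f₀ = 2.564e+04 Hz  (b) Q = 3.896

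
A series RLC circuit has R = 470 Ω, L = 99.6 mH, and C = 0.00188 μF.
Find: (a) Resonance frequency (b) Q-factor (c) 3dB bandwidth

Step 1 — Resonance: ω₀ = 1/√(LC) = 1/√(0.0996·1.88e-09) = 7.308e+04 rad/s.
Step 2 — f₀ = ω₀/(2π) = 1.163e+04 Hz.
Step 3 — Series Q: Q = ω₀L/R = 7.308e+04·0.0996/470 = 15.49.
Step 4 — Bandwidth: Δω = ω₀/Q = 4719 rad/s; BW = Δω/(2π) = 751 Hz.

(a) f₀ = 1.163e+04 Hz  (b) Q = 15.49  (c) BW = 751 Hz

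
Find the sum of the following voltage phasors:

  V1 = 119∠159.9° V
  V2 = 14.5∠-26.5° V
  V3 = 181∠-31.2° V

Step 1 — Convert each phasor to rectangular form:
  V1 = 119·(cos(159.9°) + j·sin(159.9°)) = -111.8 + j40.9 V
  V2 = 14.5·(cos(-26.5°) + j·sin(-26.5°)) = 12.98 - j6.47 V
  V3 = 181·(cos(-31.2°) + j·sin(-31.2°)) = 154.8 - j93.76 V
Step 2 — Sum components: V_total = 56.05 - j59.34 V.
Step 3 — Convert to polar: |V_total| = 81.62 V, ∠V_total = -46.6°.

V_total = 81.62∠-46.6° V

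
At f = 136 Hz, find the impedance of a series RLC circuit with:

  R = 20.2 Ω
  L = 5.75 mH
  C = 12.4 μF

Step 1 — Angular frequency: ω = 2π·f = 2π·136 = 854.5 rad/s.
Step 2 — Component impedances:
  R: Z = R = 20.2 Ω
  L: Z = jωL = j·854.5·0.00575 = 0 + j4.913 Ω
  C: Z = 1/(jωC) = -j/(ω·C) = 0 - j94.38 Ω
Step 3 — Series combination: Z_total = R + L + C = 20.2 - j89.46 Ω = 91.71∠-77.3° Ω.

Z = 20.2 - j89.46 Ω = 91.71∠-77.3° Ω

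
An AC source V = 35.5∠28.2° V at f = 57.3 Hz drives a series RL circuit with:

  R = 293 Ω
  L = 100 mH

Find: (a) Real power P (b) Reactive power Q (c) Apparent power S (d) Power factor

Step 1 — Angular frequency: ω = 2π·f = 2π·57.3 = 360 rad/s.
Step 2 — Component impedances:
  R: Z = R = 293 Ω
  L: Z = jωL = j·360·0.1 = 0 + j36 Ω
Step 3 — Series combination: Z_total = R + L = 293 + j36 Ω = 295.2∠7.0° Ω.
Step 4 — Source phasor: V = 35.5∠28.2° V = 31.29 + j16.78 V.
Step 5 — Current: I = V / Z = 0.1121 + j0.04348 A = 0.1203∠21.2° A.
Step 6 — Complex power: S = V·I* = 4.237 + j0.5207 VA.
Step 7 — Real power: P = Re(S) = 4.237 W.
Step 8 — Reactive power: Q = Im(S) = 0.5207 VAR.
Step 9 — Apparent power: |S| = 4.269 VA.
Step 10 — Power factor: PF = P/|S| = 0.9925 (lagging).

(a) P = 4.237 W  (b) Q = 0.5207 VAR  (c) S = 4.269 VA  (d) PF = 0.9925 (lagging)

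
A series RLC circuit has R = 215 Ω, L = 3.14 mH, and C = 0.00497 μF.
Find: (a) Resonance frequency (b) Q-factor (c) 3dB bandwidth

Step 1 — Resonance: ω₀ = 1/√(LC) = 1/√(0.00314·4.97e-09) = 2.531e+05 rad/s.
Step 2 — f₀ = ω₀/(2π) = 4.029e+04 Hz.
Step 3 — Series Q: Q = ω₀L/R = 2.531e+05·0.00314/215 = 3.697.
Step 4 — Bandwidth: Δω = ω₀/Q = 6.847e+04 rad/s; BW = Δω/(2π) = 1.09e+04 Hz.

(a) f₀ = 4.029e+04 Hz  (b) Q = 3.697  (c) BW = 1.09e+04 Hz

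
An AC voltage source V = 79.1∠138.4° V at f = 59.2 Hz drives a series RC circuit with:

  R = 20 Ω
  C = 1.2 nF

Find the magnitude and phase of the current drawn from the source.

Step 1 — Angular frequency: ω = 2π·f = 2π·59.2 = 372 rad/s.
Step 2 — Component impedances:
  R: Z = R = 20 Ω
  C: Z = 1/(jωC) = -j/(ω·C) = 0 - j2.24e+06 Ω
Step 3 — Series combination: Z_total = R + C = 20 - j2.24e+06 Ω = 2.24e+06∠-90.0° Ω.
Step 4 — Source phasor: V = 79.1∠138.4° V = -59.15 + j52.52 V.
Step 5 — Ohm's law: I = V / Z_total = (-59.15 + j52.52) / (20 - j2.24e+06) = -2.344e-05 - j2.64e-05 A.
Step 6 — Convert to polar: |I| = 3.531e-05 A, ∠I = -131.6°.

I = 3.531e-05∠-131.6° A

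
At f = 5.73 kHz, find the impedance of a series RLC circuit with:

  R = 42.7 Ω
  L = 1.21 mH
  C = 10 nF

Step 1 — Angular frequency: ω = 2π·f = 2π·5730 = 3.6e+04 rad/s.
Step 2 — Component impedances:
  R: Z = R = 42.7 Ω
  L: Z = jωL = j·3.6e+04·0.00121 = 0 + j43.56 Ω
  C: Z = 1/(jωC) = -j/(ω·C) = 0 - j2778 Ω
Step 3 — Series combination: Z_total = R + L + C = 42.7 - j2734 Ω = 2734∠-89.1° Ω.

Z = 42.7 - j2734 Ω = 2734∠-89.1° Ω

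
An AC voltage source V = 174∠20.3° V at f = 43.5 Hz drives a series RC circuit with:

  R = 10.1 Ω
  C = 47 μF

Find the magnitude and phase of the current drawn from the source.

Step 1 — Angular frequency: ω = 2π·f = 2π·43.5 = 273.3 rad/s.
Step 2 — Component impedances:
  R: Z = R = 10.1 Ω
  C: Z = 1/(jωC) = -j/(ω·C) = 0 - j77.85 Ω
Step 3 — Series combination: Z_total = R + C = 10.1 - j77.85 Ω = 78.5∠-82.6° Ω.
Step 4 — Source phasor: V = 174∠20.3° V = 163.2 + j60.37 V.
Step 5 — Ohm's law: I = V / Z_total = (163.2 + j60.37) / (10.1 - j77.85) = -0.4951 + j2.161 A.
Step 6 — Convert to polar: |I| = 2.217 A, ∠I = 102.9°.

I = 2.217∠102.9° A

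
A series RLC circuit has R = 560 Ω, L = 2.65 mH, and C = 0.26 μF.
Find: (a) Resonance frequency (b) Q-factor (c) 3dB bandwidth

Step 1 — Resonance: ω₀ = 1/√(LC) = 1/√(0.00265·2.6e-07) = 3.81e+04 rad/s.
Step 2 — f₀ = ω₀/(2π) = 6063 Hz.
Step 3 — Series Q: Q = ω₀L/R = 3.81e+04·0.00265/560 = 0.1803.
Step 4 — Bandwidth: Δω = ω₀/Q = 2.113e+05 rad/s; BW = Δω/(2π) = 3.363e+04 Hz.

(a) f₀ = 6063 Hz  (b) Q = 0.1803  (c) BW = 3.363e+04 Hz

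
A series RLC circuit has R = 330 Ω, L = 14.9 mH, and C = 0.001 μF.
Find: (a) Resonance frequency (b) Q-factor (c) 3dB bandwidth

Step 1 — Resonance: ω₀ = 1/√(LC) = 1/√(0.0149·1e-09) = 2.591e+05 rad/s.
Step 2 — f₀ = ω₀/(2π) = 4.123e+04 Hz.
Step 3 — Series Q: Q = ω₀L/R = 2.591e+05·0.0149/330 = 11.7.
Step 4 — Bandwidth: Δω = ω₀/Q = 2.215e+04 rad/s; BW = Δω/(2π) = 3525 Hz.

(a) f₀ = 4.123e+04 Hz  (b) Q = 11.7  (c) BW = 3525 Hz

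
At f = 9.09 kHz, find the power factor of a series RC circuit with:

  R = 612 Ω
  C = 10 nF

Step 1 — Angular frequency: ω = 2π·f = 2π·9090 = 5.711e+04 rad/s.
Step 2 — Component impedances:
  R: Z = R = 612 Ω
  C: Z = 1/(jωC) = -j/(ω·C) = 0 - j1751 Ω
Step 3 — Series combination: Z_total = R + C = 612 - j1751 Ω = 1855∠-70.7° Ω.
Step 4 — Power factor: PF = cos(φ) = Re(Z)/|Z| = 612/1854.8 = 0.33.
Step 5 — Type: Im(Z) = -1751 ⇒ leading (phase φ = -70.7°).

PF = 0.33 (leading, φ = -70.7°)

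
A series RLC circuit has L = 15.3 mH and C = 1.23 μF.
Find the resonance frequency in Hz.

Step 1 — Resonance condition Im(Z)=0 gives ω₀ = 1/√(LC).
Step 2 — ω₀ = 1/√(0.0153·1.23e-06) = 7290 rad/s.
Step 3 — f₀ = ω₀/(2π) = 1160 Hz.

f₀ = 1160 Hz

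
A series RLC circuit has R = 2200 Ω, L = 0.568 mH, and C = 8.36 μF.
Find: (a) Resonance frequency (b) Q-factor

Step 1 — Resonance condition Im(Z)=0 gives ω₀ = 1/√(LC).
Step 2 — ω₀ = 1/√(0.000568·8.36e-06) = 1.451e+04 rad/s.
Step 3 — f₀ = ω₀/(2π) = 2310 Hz.
Step 4 — Series Q: Q = ω₀L/R = 1.451e+04·0.000568/2200 = 0.003747.

(a) f₀ = 2310 Hz  (b) Q = 0.003747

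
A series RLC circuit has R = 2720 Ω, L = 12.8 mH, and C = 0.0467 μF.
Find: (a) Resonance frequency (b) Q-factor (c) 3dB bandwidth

Step 1 — Resonance condition Im(Z)=0 gives ω₀ = 1/√(LC).
Step 2 — ω₀ = 1/√(0.0128·4.67e-08) = 4.09e+04 rad/s.
Step 3 — f₀ = ω₀/(2π) = 6510 Hz.
Step 4 — Series Q: Q = ω₀L/R = 4.09e+04·0.0128/2720 = 0.1925.
Step 5 — 3dB bandwidth: Δω = ω₀/Q = 2.125e+05 rad/s; BW = Δω/(2π) = 3.382e+04 Hz.

(a) f₀ = 6510 Hz  (b) Q = 0.1925  (c) BW = 3.382e+04 Hz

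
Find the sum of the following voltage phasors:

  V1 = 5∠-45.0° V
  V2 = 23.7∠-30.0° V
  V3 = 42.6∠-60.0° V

Step 1 — Convert each phasor to rectangular form:
  V1 = 5·(cos(-45.0°) + j·sin(-45.0°)) = 3.536 - j3.536 V
  V2 = 23.7·(cos(-30.0°) + j·sin(-30.0°)) = 20.52 - j11.85 V
  V3 = 42.6·(cos(-60.0°) + j·sin(-60.0°)) = 21.3 - j36.89 V
Step 2 — Sum components: V_total = 45.36 - j52.28 V.
Step 3 — Convert to polar: |V_total| = 69.21 V, ∠V_total = -49.1°.

V_total = 69.21∠-49.1° V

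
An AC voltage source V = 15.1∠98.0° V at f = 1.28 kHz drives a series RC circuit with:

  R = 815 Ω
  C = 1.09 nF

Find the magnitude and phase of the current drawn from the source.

Step 1 — Angular frequency: ω = 2π·f = 2π·1280 = 8042 rad/s.
Step 2 — Component impedances:
  R: Z = R = 815 Ω
  C: Z = 1/(jωC) = -j/(ω·C) = 0 - j1.141e+05 Ω
Step 3 — Series combination: Z_total = R + C = 815 - j1.141e+05 Ω = 1.141e+05∠-89.6° Ω.
Step 4 — Source phasor: V = 15.1∠98.0° V = -2.102 + j14.95 V.
Step 5 — Ohm's law: I = V / Z_total = (-2.102 + j14.95) / (815 - j1.141e+05) = -0.0001312 - j1.749e-05 A.
Step 6 — Convert to polar: |I| = 0.0001324 A, ∠I = -172.4°.

I = 0.0001324∠-172.4° A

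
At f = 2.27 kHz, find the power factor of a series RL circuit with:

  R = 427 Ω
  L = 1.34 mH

Step 1 — Angular frequency: ω = 2π·f = 2π·2270 = 1.426e+04 rad/s.
Step 2 — Component impedances:
  R: Z = R = 427 Ω
  L: Z = jωL = j·1.426e+04·0.00134 = 0 + j19.11 Ω
Step 3 — Series combination: Z_total = R + L = 427 + j19.11 Ω = 427.4∠2.6° Ω.
Step 4 — Power factor: PF = cos(φ) = Re(Z)/|Z| = 427/427.43 = 0.999.
Step 5 — Type: Im(Z) = 19.11 ⇒ lagging (phase φ = 2.6°).

PF = 0.999 (lagging, φ = 2.6°)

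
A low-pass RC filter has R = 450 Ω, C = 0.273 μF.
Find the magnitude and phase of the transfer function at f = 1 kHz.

Step 1 — Angular frequency: ω = 2π·1000 = 6283 rad/s.
Step 2 — Transfer function: H(jω) = 1/(1 + jωRC).
Step 3 — Denominator: 1 + jωRC = 1 + j·6283·450·2.73e-07 = 1 + j0.7719.
Step 4 — H = 0.6266 - j0.4837.
Step 5 — Magnitude: |H| = 0.7916 (-2.0 dB); phase: φ = -37.7°.

|H| = 0.7916 (-2.0 dB), φ = -37.7°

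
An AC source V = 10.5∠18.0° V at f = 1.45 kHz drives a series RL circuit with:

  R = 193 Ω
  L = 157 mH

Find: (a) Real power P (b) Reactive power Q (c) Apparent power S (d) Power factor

Step 1 — Angular frequency: ω = 2π·f = 2π·1450 = 9111 rad/s.
Step 2 — Component impedances:
  R: Z = R = 193 Ω
  L: Z = jωL = j·9111·0.157 = 0 + j1430 Ω
Step 3 — Series combination: Z_total = R + L = 193 + j1430 Ω = 1443∠82.3° Ω.
Step 4 — Source phasor: V = 10.5∠18.0° V = 9.986 + j3.245 V.
Step 5 — Current: I = V / Z = 0.003153 - j0.006556 A = 0.007275∠-64.3° A.
Step 6 — Complex power: S = V·I* = 0.01021 + j0.0757 VA.
Step 7 — Real power: P = Re(S) = 0.01021 W.
Step 8 — Reactive power: Q = Im(S) = 0.0757 VAR.
Step 9 — Apparent power: |S| = 0.07639 VA.
Step 10 — Power factor: PF = P/|S| = 0.1337 (lagging).

(a) P = 0.01021 W  (b) Q = 0.0757 VAR  (c) S = 0.07639 VA  (d) PF = 0.1337 (lagging)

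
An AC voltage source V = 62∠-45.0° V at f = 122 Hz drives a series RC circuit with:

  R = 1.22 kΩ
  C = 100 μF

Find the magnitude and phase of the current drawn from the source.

Step 1 — Angular frequency: ω = 2π·f = 2π·122 = 766.5 rad/s.
Step 2 — Component impedances:
  R: Z = R = 1220 Ω
  C: Z = 1/(jωC) = -j/(ω·C) = 0 - j13.05 Ω
Step 3 — Series combination: Z_total = R + C = 1220 - j13.05 Ω = 1220∠-0.6° Ω.
Step 4 — Source phasor: V = 62∠-45.0° V = 43.84 - j43.84 V.
Step 5 — Ohm's law: I = V / Z_total = (43.84 - j43.84) / (1220 - j13.05) = 0.03632 - j0.03555 A.
Step 6 — Convert to polar: |I| = 0.05082 A, ∠I = -44.4°.

I = 0.05082∠-44.4° A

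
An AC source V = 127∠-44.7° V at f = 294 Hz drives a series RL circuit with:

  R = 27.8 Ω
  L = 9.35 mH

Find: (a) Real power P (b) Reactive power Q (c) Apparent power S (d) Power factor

Step 1 — Angular frequency: ω = 2π·f = 2π·294 = 1847 rad/s.
Step 2 — Component impedances:
  R: Z = R = 27.8 Ω
  L: Z = jωL = j·1847·0.00935 = 0 + j17.27 Ω
Step 3 — Series combination: Z_total = R + L = 27.8 + j17.27 Ω = 32.73∠31.9° Ω.
Step 4 — Source phasor: V = 127∠-44.7° V = 90.27 - j89.33 V.
Step 5 — Current: I = V / Z = 0.9024 - j3.774 A = 3.88∠-76.6° A.
Step 6 — Complex power: S = V·I* = 418.6 + j260.1 VA.
Step 7 — Real power: P = Re(S) = 418.6 W.
Step 8 — Reactive power: Q = Im(S) = 260.1 VAR.
Step 9 — Apparent power: |S| = 492.8 VA.
Step 10 — Power factor: PF = P/|S| = 0.8494 (lagging).

(a) P = 418.6 W  (b) Q = 260.1 VAR  (c) S = 492.8 VA  (d) PF = 0.8494 (lagging)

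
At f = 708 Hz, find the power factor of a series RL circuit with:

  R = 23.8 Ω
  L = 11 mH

Step 1 — Angular frequency: ω = 2π·f = 2π·708 = 4448 rad/s.
Step 2 — Component impedances:
  R: Z = R = 23.8 Ω
  L: Z = jωL = j·4448·0.011 = 0 + j48.93 Ω
Step 3 — Series combination: Z_total = R + L = 23.8 + j48.93 Ω = 54.41∠64.1° Ω.
Step 4 — Power factor: PF = cos(φ) = Re(Z)/|Z| = 23.8/54.41 = 0.4374.
Step 5 — Type: Im(Z) = 48.93 ⇒ lagging (phase φ = 64.1°).

PF = 0.4374 (lagging, φ = 64.1°)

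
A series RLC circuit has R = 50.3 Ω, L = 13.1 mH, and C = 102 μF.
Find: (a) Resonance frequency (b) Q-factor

Step 1 — Resonance condition Im(Z)=0 gives ω₀ = 1/√(LC).
Step 2 — ω₀ = 1/√(0.0131·0.000102) = 865.1 rad/s.
Step 3 — f₀ = ω₀/(2π) = 137.7 Hz.
Step 4 — Series Q: Q = ω₀L/R = 865.1·0.0131/50.3 = 0.2253.

(a) f₀ = 137.7 Hz  (b) Q = 0.2253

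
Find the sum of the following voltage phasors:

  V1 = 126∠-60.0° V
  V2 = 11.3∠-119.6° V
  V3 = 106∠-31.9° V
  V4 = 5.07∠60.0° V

Step 1 — Convert each phasor to rectangular form:
  V1 = 126·(cos(-60.0°) + j·sin(-60.0°)) = 63 - j109.1 V
  V2 = 11.3·(cos(-119.6°) + j·sin(-119.6°)) = -5.582 - j9.825 V
  V3 = 106·(cos(-31.9°) + j·sin(-31.9°)) = 89.99 - j56.01 V
  V4 = 5.07·(cos(60.0°) + j·sin(60.0°)) = 2.535 + j4.391 V
Step 2 — Sum components: V_total = 149.9 - j170.6 V.
Step 3 — Convert to polar: |V_total| = 227.1 V, ∠V_total = -48.7°.

V_total = 227.1∠-48.7° V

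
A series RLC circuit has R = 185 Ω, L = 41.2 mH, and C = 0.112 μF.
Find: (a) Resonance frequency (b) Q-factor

Step 1 — Resonance condition Im(Z)=0 gives ω₀ = 1/√(LC).
Step 2 — ω₀ = 1/√(0.0412·1.12e-07) = 1.472e+04 rad/s.
Step 3 — f₀ = ω₀/(2π) = 2343 Hz.
Step 4 — Series Q: Q = ω₀L/R = 1.472e+04·0.0412/185 = 3.278.

(a) f₀ = 2343 Hz  (b) Q = 3.278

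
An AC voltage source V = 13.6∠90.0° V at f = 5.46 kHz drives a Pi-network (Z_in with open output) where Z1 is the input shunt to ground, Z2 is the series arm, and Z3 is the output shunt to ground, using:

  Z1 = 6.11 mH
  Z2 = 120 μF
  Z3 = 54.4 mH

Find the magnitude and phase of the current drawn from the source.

Step 1 — Angular frequency: ω = 2π·f = 2π·5460 = 3.431e+04 rad/s.
Step 2 — Component impedances:
  Z1: Z = jωL = j·3.431e+04·0.00611 = 0 + j209.6 Ω
  Z2: Z = 1/(jωC) = -j/(ω·C) = 0 - j0.2429 Ω
  Z3: Z = jωL = j·3.431e+04·0.0544 = 0 + j1866 Ω
Step 3 — With open output, the series arm Z2 and the output shunt Z3 appear in series to ground: Z2 + Z3 = 0 + j1866 Ω.
Step 4 — Parallel with input shunt Z1: Z_in = Z1 || (Z2 + Z3) = 0 + j188.4 Ω = 188.4∠90.0° Ω.
Step 5 — Source phasor: V = 13.6∠90.0° V = 0 + j13.6 V.
Step 6 — Ohm's law: I = V / Z_total = (0 + j13.6) / (0 + j188.4) = 0.07217 A.
Step 7 — Convert to polar: |I| = 0.07217 A, ∠I = -0.0°.

I = 0.07217∠-0.0° A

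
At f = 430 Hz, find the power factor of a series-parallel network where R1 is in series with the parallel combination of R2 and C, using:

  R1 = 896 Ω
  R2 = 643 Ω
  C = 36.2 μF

Step 1 — Angular frequency: ω = 2π·f = 2π·430 = 2702 rad/s.
Step 2 — Component impedances:
  R1: Z = R = 896 Ω
  R2: Z = R = 643 Ω
  C: Z = 1/(jωC) = -j/(ω·C) = 0 - j10.22 Ω
Step 3 — Parallel branch: R2 || C = 1/(1/R2 + 1/C) = 0.1625 - j10.22 Ω.
Step 4 — Series with R1: Z_total = R1 + (R2 || C) = 896.2 - j10.22 Ω = 896.2∠-0.7° Ω.
Step 5 — Power factor: PF = cos(φ) = Re(Z)/|Z| = 896.16/896.22 = 0.9999.
Step 6 — Type: Im(Z) = -10.22 ⇒ leading (phase φ = -0.7°).

PF = 0.9999 (leading, φ = -0.7°)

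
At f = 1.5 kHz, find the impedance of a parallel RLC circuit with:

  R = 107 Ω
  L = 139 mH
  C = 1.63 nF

Step 1 — Angular frequency: ω = 2π·f = 2π·1500 = 9425 rad/s.
Step 2 — Component impedances:
  R: Z = R = 107 Ω
  L: Z = jωL = j·9425·0.139 = 0 + j1310 Ω
  C: Z = 1/(jωC) = -j/(ω·C) = 0 - j6.509e+04 Ω
Step 3 — Parallel combination: 1/Z_total = 1/R + 1/L + 1/C; Z_total = 106.3 + j8.509 Ω = 106.7∠4.6° Ω.

Z = 106.3 + j8.509 Ω = 106.7∠4.6° Ω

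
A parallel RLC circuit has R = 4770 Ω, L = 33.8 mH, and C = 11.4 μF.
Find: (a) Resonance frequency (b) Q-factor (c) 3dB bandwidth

Step 1 — Resonance: ω₀ = 1/√(LC) = 1/√(0.0338·1.14e-05) = 1611 rad/s.
Step 2 — f₀ = ω₀/(2π) = 256.4 Hz.
Step 3 — Parallel Q: Q = R/(ω₀L) = 4770/(1611·0.0338) = 87.6.
Step 4 — Bandwidth: Δω = ω₀/Q = 18.39 rad/s; BW = Δω/(2π) = 2.927 Hz.

(a) f₀ = 256.4 Hz  (b) Q = 87.6  (c) BW = 2.927 Hz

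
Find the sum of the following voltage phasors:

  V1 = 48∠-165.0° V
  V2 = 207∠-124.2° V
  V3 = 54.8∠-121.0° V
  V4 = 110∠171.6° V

Step 1 — Convert each phasor to rectangular form:
  V1 = 48·(cos(-165.0°) + j·sin(-165.0°)) = -46.36 - j12.42 V
  V2 = 207·(cos(-124.2°) + j·sin(-124.2°)) = -116.4 - j171.2 V
  V3 = 54.8·(cos(-121.0°) + j·sin(-121.0°)) = -28.22 - j46.97 V
  V4 = 110·(cos(171.6°) + j·sin(171.6°)) = -108.8 + j16.07 V
Step 2 — Sum components: V_total = -299.8 - j214.5 V.
Step 3 — Convert to polar: |V_total| = 368.6 V, ∠V_total = -144.4°.

V_total = 368.6∠-144.4° V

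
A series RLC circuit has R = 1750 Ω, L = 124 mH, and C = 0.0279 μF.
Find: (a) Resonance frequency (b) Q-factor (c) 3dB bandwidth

Step 1 — Resonance condition Im(Z)=0 gives ω₀ = 1/√(LC).
Step 2 — ω₀ = 1/√(0.124·2.79e-08) = 1.7e+04 rad/s.
Step 3 — f₀ = ω₀/(2π) = 2706 Hz.
Step 4 — Series Q: Q = ω₀L/R = 1.7e+04·0.124/1750 = 1.205.
Step 5 — 3dB bandwidth: Δω = ω₀/Q = 1.411e+04 rad/s; BW = Δω/(2π) = 2246 Hz.

(a) f₀ = 2706 Hz  (b) Q = 1.205  (c) BW = 2246 Hz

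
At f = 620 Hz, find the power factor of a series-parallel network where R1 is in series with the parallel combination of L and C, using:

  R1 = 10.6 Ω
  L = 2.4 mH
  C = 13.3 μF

Step 1 — Angular frequency: ω = 2π·f = 2π·620 = 3896 rad/s.
Step 2 — Component impedances:
  R1: Z = R = 10.6 Ω
  L: Z = jωL = j·3896·0.0024 = 0 + j9.349 Ω
  C: Z = 1/(jωC) = -j/(ω·C) = 0 - j19.3 Ω
Step 3 — Parallel branch: L || C = 1/(1/L + 1/C) = 0 + j18.13 Ω.
Step 4 — Series with R1: Z_total = R1 + (L || C) = 10.6 + j18.13 Ω = 21∠59.7° Ω.
Step 5 — Power factor: PF = cos(φ) = Re(Z)/|Z| = 10.6/21.004 = 0.5047.
Step 6 — Type: Im(Z) = 18.13 ⇒ lagging (phase φ = 59.7°).

PF = 0.5047 (lagging, φ = 59.7°)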